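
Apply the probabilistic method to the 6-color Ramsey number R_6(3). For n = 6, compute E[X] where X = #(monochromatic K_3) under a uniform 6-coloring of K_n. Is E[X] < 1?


E[X] = C(6, 3) · 6^{1 − 3} = 20 · 6^{−2} = 20/36.
As a reduced fraction: E[X] = 5/9 ≈ 0.55556.
Is E[X] < 1? YES.
Since E[X] < 1, there exists a 6-coloring of K_{6} with no monochromatic K_3; hence R_6(3) > 6.

E[X] = 5/9 ≈ 0.55556; E[X] < 1, so R_6(3) > 6.


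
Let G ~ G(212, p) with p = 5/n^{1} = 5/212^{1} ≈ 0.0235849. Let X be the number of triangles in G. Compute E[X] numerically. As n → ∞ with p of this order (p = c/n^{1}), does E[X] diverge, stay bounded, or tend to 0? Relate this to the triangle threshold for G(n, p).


Number of potential triangles: C(212, 3) = 1565620.
Each occurs with probability p³ ≈ (0.0235849)³ ≈ 1.31190513e-05.
By linearity: E[X] = C(212, 3)·p³ ≈ 1565620 · 1.31190513e-05 ≈ 20.539449.
Here α = 1, so p = 5/n is exactly at the triangle threshold p ~ 1/n. Asymptotically E[X] → c³/6 = 5³/6 = 125/6 ≈ 20.833333, a bounded constant. In this regime the triangle count is asymptotically Poisson(c³/6).

E[X] ≈ 20.539449; in regime p = Θ(1/n^{1}) E[X] stays bounded (at the triangle threshold p ~ 1/n).


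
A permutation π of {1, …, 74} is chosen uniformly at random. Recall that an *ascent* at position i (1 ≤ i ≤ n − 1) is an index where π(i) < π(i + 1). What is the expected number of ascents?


Write X = Σ X_I over i = 1, …, 73, with X_I the indicator of one ascent.
There are 73 indicators.
For each fixed i, the pair (π(i), π(i+1)) is a uniformly random ordered pair of distinct values from {1, …, 74}; by symmetry P[π(i) < π(i+1)] = 1/2.
By linearity: E[X] = 73 · (1/2) = (74 − 1) · (1/2) = 73/2 ≈ 36.50000.

E[X] = 73/2 = 36.50000.


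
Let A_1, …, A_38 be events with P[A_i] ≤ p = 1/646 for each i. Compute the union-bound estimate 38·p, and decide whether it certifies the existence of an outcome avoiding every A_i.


Union bound: P[∪_{i=1}^{38} A_i] ≤ Σ_i P[A_i] ≤ 38·p = 38·(1/646) = 1/17.
Numerically: 1/17 ≈ 0.05882.
Is 1/17 < 1? YES.
Since P[∪ A_i] ≤ 1/17 < 1, the complement has P[∩ A_i^c] ≥ 1 − 1/17 = 16/17 > 0, so some outcome avoids every A_i.

38·p = 1/17 ≈ 0.05882; existence CERTIFIED by the union bound.


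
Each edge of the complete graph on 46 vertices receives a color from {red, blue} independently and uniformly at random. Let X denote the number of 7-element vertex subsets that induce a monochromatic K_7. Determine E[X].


Let X = Σ_S X_S over the C(46, 7) = 53524680 subsets S of size 7, where X_S = 1 if the K_7 on S is monochromatic.
For a fixed S, the K_7 on S has C(7, 2) = 21 edges. P[all 21 edges red] = (1/2)^21, and likewise for blue, so P[monochromatic] = 2·(1/2)^21 = 2^{1 − 21} = 1/1048576.
By linearity of expectation: E[X] = C(46, 7) · 2^{1 − 21} = 53524680 · 1/1048576 = 6690585/131072.
Numerically: E[X] ≈ 51.045.

E[X] = C(46,7)·2^(1−C(7,2)) = 6690585/131072 ≈ 51.045.


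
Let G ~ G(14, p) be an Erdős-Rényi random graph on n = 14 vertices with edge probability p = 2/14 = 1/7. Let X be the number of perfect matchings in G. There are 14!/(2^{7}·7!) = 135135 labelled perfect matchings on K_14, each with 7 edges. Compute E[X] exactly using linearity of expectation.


K_14 has 14!/(2^{7}·7!) = 135135 labelled perfect matchings.
For each such perfect matching H, let X_H = 1 if all 7 edges of H are present in G. Then P[X_H = 1] = p^{7} = (1/7)^{7} = 1/823543.
By linearity of expectation: E[X] = Σ_H E[X_H] = 135135 · p^{7} = 135135 · 1/823543 = 19305/117649.
Numerically: E[X] ≈ 0.16409.

E[X] = 135135 · (1/7)^{7} = 19305/117649 ≈ 0.16409.


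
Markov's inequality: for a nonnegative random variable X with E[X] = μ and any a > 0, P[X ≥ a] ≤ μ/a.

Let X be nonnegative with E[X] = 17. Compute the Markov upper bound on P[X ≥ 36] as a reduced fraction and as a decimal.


μ = E[X] = 17, a = 36.
Markov: P[X ≥ 36] ≤ μ/a = (17)/36 = 17/36.
Numerically: ≈ 0.4722.
(Since a = 36 > μ = 17.0000, the bound 17/36 is < 1 and informative.)

P[X ≥ 36] ≤ 17/36 ≈ 0.4722.


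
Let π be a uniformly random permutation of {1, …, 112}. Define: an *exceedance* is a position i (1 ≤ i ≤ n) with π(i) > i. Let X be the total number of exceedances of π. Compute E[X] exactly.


Write X = Σ_{i=1}^{112} X_i, where X_i = 1_{π(i) > i}.
For each fixed i, π(i) is uniform over {1, …, 112} (marginal of a uniform permutation), so P[π(i) > i] = (n − i)/n. Summing: Σ_{i=1}^{112} (n − i)/n = (0 + 1 + … + 111)/112 = 112(112 − 1)/(2·112) = (112 − 1)/2.
Hence E[X] = Σ_{i=1}^{112} (112 − i)/112 = 111/2 ≈ 55.50000.

E[X] = 111/2 = 55.50000.


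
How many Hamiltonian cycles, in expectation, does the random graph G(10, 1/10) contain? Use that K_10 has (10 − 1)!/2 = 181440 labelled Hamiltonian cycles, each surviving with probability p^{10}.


K_10 has (10 − 1)!/2 = 181440 labelled Hamiltonian cycles.
For each such Hamiltonian cycle H, let X_H = 1 if all 10 edges of H are present in G. Then P[X_H = 1] = p^{10} = (1/10)^{10} = 1/10000000000.
By linearity: E[X] = Σ_H E[X_H] = 181440 · p^{10} = 181440 · 1/10000000000 = 567/31250000.
Numerically: E[X] ≈ 1.814e-05.

E[X] = 181440 · (1/10)^{10} = 567/31250000 ≈ 1.814e-05.


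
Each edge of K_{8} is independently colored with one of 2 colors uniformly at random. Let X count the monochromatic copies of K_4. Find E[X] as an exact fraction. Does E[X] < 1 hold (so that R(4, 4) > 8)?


E[X] = C(8, 4) · 2^{1 − 6} = 70 · 2^{−5} = 70/32.
As a reduced fraction: E[X] = 35/16 ≈ 2.1875000.
Is E[X] < 1? NO.
Since E[X] ≥ 1, the first-moment bound is inconclusive at n = 8; it does NOT by itself certify R(4, 4) > 8.

E[X] = 35/16 ≈ 2.1875000; E[X] ≥ 1; first-moment method inconclusive here.


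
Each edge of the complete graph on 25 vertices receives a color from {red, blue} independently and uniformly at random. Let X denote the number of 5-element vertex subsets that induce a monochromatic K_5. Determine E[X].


Let X = Σ_S X_S over the C(25, 5) = 53130 subsets S of size 5, where X_S = 1 if the K_5 on S is monochromatic.
For a fixed S, the K_5 on S has C(5, 2) = 10 edges. P[all 10 edges red] = (1/2)^10, and likewise for blue, so P[monochromatic] = 2·(1/2)^10 = 2^{1 − 10} = 1/512.
Summing: E[X] = C(25, 5) · 2^{1 − 10} = 53130 · 1/512 = 26565/256.
Numerically: E[X] ≈ 103.7695.

E[X] = C(25,5)·2^(1−C(5,2)) = 26565/256 ≈ 103.7695.


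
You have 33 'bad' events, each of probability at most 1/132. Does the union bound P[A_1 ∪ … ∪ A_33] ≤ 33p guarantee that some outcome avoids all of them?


Union bound: P[∪_{i=1}^{33} A_i] ≤ Σ_i P[A_i] ≤ 33·p = 33·(1/132) = 1/4.
Numerically: 1/4 ≈ 0.25000.
Is 1/4 < 1? YES.
Since P[∪ A_i] ≤ 1/4 < 1, the complement has P[∩ A_i^c] ≥ 1 − 1/4 = 3/4 > 0, so some outcome avoids every A_i.

33·p = 1/4 ≈ 0.25000; existence CERTIFIED by the union bound.


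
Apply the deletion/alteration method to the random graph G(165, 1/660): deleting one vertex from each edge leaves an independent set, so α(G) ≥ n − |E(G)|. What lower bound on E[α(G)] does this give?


E[|E(G)|] = C(165, 2)·p = 13530 · (1/660) = 41/2.
E[α(G)] ≥ n − E[|E(G)|] = 165 − 41/2 = 289/2.
Numerically: ≈ 144.500000.
(This is only a lower bound; the true E[α(G)] may be larger.)

E[α(G)] ≥ 289/2 ≈ 144.500000.


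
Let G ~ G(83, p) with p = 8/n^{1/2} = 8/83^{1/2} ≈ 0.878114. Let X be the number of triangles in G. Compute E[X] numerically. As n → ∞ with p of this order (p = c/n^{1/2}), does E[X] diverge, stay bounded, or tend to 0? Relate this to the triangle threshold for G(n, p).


Number of potential triangles: C(83, 3) = 91881.
Each occurs with probability p³ ≈ (0.878114)³ ≈ 6.77100013e-01.
By linearity: E[X] = C(83, 3)·p³ ≈ 91881 · 6.77100013e-01 ≈ 62212.626334.
Since α = 1/2 < 1, p = c/n^{1/2} ≫ 1/n is above the triangle threshold p ~ 1/n. Asymptotically E[X] ~ (c³/6)·n^{3(1−α)} = (8³/6)·n^{1.5} → ∞; triangles are abundant w.h.p.

E[X] ≈ 62212.626334; in regime p = Θ(1/n^{1/2}) E[X] diverges (above the triangle threshold p ~ 1/n).


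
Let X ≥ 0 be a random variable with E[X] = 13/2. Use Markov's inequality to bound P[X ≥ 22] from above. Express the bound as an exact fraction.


μ = E[X] = 13/2, a = 22.
Markov: P[X ≥ 22] ≤ μ/a = (13/2)/22 = 13/44.
Numerically: ≈ 0.29545.
(Since a = 22 > μ = 6.50000, the bound 13/44 is < 1 and informative.)

P[X ≥ 22] ≤ 13/44 ≈ 0.29545.


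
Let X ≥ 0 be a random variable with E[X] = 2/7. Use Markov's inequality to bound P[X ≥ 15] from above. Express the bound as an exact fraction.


μ = E[X] = 2/7, a = 15.
Markov: P[X ≥ 15] ≤ μ/a = (2/7)/15 = 2/105.
Numerically: ≈ 0.0190.
(Since a = 15 > μ = 0.2857, the bound 2/105 is < 1 and informative.)

P[X ≥ 15] ≤ 2/105 ≈ 0.0190.


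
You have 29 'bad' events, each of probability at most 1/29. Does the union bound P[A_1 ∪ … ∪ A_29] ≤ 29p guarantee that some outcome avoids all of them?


Union bound: P[∪_{i=1}^{29} A_i] ≤ Σ_i P[A_i] ≤ 29·p = 29·(1/29) = 1.
Numerically: 1 ≈ 1.0000000.
Is 1 < 1? NO.
Since the bound 1 is ≥ 1, the union bound is uninformative here; it does NOT by itself certify existence.

29·p = 1 ≈ 1.0000000; existence NOT certified by the union bound.


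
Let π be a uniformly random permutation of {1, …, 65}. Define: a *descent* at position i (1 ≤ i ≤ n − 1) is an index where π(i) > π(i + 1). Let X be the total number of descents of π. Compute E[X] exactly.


Write X = Σ X_I over i = 1, …, 64, with X_I the indicator of one descent.
There are 64 indicators.
For each fixed i, the pair (π(i), π(i+1)) is a uniformly random ordered pair of distinct values from {1, …, 65}; by symmetry P[π(i) > π(i+1)] = 1/2.
By linearity: E[X] = 64 · (1/2) = (65 − 1) · (1/2) = 32 ≈ 32.00000.

E[X] = 32 = 32.00000.


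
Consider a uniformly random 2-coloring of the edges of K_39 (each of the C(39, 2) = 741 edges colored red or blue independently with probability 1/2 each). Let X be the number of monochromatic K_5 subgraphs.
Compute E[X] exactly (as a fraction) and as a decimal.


Let X = Σ_S X_S over the C(39, 5) = 575757 subsets S of size 5, where X_S = 1 if the K_5 on S is monochromatic.
For a fixed S, the K_5 on S has C(5, 2) = 10 edges. P[all 10 edges red] = (1/2)^10, and likewise for blue, so P[monochromatic] = 2·(1/2)^10 = 2^{1 − 10} = 1/512.
By linearity: E[X] = C(39, 5) · 2^{1 − 10} = 575757 · 1/512 = 575757/512.
Numerically: E[X] ≈ 1124.525.

E[X] = C(39,5)·2^(1−C(5,2)) = 575757/512 ≈ 1124.525.


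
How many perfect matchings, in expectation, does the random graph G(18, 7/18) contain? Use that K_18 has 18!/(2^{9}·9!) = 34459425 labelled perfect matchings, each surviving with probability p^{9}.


K_18 has 18!/(2^{9}·9!) = 34459425 labelled perfect matchings.
For each such perfect matching H, let X_H = 1 if all 9 edges of H are present in G. Then P[X_H = 1] = p^{9} = (7/18)^{9} = 40353607/198359290368.
By linearity: E[X] = Σ_H E[X_H] = 34459425 · p^{9} = 34459425 · 40353607/198359290368 = 17167433257975/2448880128.
Numerically: E[X] ≈ 7.01e+03.

E[X] = 34459425 · (7/18)^{9} = 17167433257975/2448880128 ≈ 7.01e+03.


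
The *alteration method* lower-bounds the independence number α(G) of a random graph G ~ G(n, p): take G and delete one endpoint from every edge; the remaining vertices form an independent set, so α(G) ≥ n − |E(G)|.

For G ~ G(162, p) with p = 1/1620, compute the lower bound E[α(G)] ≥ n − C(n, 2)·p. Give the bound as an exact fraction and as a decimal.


E[|E(G)|] = C(162, 2)·p = 13041 · (1/1620) = 161/20.
E[α(G)] ≥ n − E[|E(G)|] = 162 − 161/20 = 3079/20.
Numerically: ≈ 153.95000.
(This is only a lower bound; the true E[α(G)] may be larger.)

E[α(G)] ≥ 3079/20 ≈ 153.95000.


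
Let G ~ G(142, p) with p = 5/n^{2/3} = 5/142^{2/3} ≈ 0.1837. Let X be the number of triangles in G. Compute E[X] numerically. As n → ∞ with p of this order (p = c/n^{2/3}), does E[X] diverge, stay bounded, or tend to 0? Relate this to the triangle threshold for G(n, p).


Number of potential triangles: C(142, 3) = 467180.
Each occurs with probability p³ ≈ (0.1837)³ ≈ 6.199167e-03.
By linearity: E[X] = C(142, 3)·p³ ≈ 467180 · 6.199167e-03 ≈ 2896.1268.
Since α = 2/3 < 1, p = c/n^{2/3} ≫ 1/n is above the triangle threshold p ~ 1/n. Asymptotically E[X] ~ (c³/6)·n^{3(1−α)} = (5³/6)·n^{1} → ∞; triangles are abundant w.h.p.

E[X] ≈ 2896.1268; in regime p = Θ(1/n^{2/3}) E[X] diverges (above the triangle threshold p ~ 1/n).


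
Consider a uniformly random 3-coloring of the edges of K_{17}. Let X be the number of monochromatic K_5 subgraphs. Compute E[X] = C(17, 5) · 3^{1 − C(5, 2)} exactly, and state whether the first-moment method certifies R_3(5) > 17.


E[X] = C(17, 5) · 3^{1 − 10} = 6188 · 3^{−9} = 6188/19683.
As a reduced fraction: E[X] = 6188/19683 ≈ 0.31438.
Is E[X] < 1? YES.
Since E[X] < 1, there exists a 3-coloring of K_{17} with no monochromatic K_5; hence R_3(5) > 17.

E[X] = 6188/19683 ≈ 0.31438; E[X] < 1, so R_3(5) > 17.


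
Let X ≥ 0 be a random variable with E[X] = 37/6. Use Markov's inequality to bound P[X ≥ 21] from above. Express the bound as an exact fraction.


μ = E[X] = 37/6, a = 21.
Markov: P[X ≥ 21] ≤ μ/a = (37/6)/21 = 37/126.
Numerically: ≈ 0.294.
(Since a = 21 > μ = 6.167, the bound 37/126 is < 1 and informative.)

P[X ≥ 21] ≤ 37/126 ≈ 0.294.


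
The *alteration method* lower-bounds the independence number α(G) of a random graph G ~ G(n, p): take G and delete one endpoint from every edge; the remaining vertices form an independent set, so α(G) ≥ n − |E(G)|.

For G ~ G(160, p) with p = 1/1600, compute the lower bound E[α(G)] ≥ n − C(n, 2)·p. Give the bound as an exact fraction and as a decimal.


E[|E(G)|] = C(160, 2)·p = 12720 · (1/1600) = 159/20.
E[α(G)] ≥ n − E[|E(G)|] = 160 − 159/20 = 3041/20.
Numerically: ≈ 152.050.
(This is only a lower bound; the true E[α(G)] may be larger.)

E[α(G)] ≥ 3041/20 ≈ 152.050.


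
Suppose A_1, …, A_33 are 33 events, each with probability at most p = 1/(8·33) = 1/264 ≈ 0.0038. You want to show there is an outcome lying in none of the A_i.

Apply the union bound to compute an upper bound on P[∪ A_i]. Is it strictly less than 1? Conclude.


Union bound: P[∪_{i=1}^{33} A_i] ≤ Σ_i P[A_i] ≤ 33·p = 33·(1/264) = 1/8.
Numerically: 1/8 ≈ 0.1250.
Is 1/8 < 1? YES.
Since P[∪ A_i] ≤ 1/8 < 1, the complement has P[∩ A_i^c] ≥ 1 − 1/8 = 7/8 > 0, so some outcome avoids every A_i.

33·p = 1/8 ≈ 0.1250; existence CERTIFIED by the union bound.


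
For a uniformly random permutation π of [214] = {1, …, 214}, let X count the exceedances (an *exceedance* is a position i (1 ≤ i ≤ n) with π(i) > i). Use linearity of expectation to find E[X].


Write X = Σ_{i=1}^{214} X_i, where X_i = 1_{π(i) > i}.
For each fixed i, π(i) is uniform over {1, …, 214} (marginal of a uniform permutation), so P[π(i) > i] = (n − i)/n. Summing: Σ_{i=1}^{214} (n − i)/n = (0 + 1 + … + 213)/214 = 214(214 − 1)/(2·214) = (214 − 1)/2.
Hence E[X] = Σ_{i=1}^{214} (214 − i)/214 = 213/2 ≈ 106.5000.

E[X] = 213/2 = 106.5000.


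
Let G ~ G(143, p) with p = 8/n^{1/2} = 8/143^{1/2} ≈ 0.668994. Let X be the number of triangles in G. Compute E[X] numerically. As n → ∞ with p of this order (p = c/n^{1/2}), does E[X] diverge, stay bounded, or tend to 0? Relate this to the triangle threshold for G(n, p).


Number of potential triangles: C(143, 3) = 477191.
Each occurs with probability p³ ≈ (0.668994)³ ≈ 2.99409727e-01.
By linearity: E[X] = C(143, 3)·p³ ≈ 477191 · 2.99409727e-01 ≈ 142875.626875.
Since α = 1/2 < 1, p = c/n^{1/2} ≫ 1/n is above the triangle threshold p ~ 1/n. Asymptotically E[X] ~ (c³/6)·n^{3(1−α)} = (8³/6)·n^{1.5} → ∞; triangles are abundant w.h.p.

E[X] ≈ 142875.626875; in regime p = Θ(1/n^{1/2}) E[X] diverges (above the triangle threshold p ~ 1/n).


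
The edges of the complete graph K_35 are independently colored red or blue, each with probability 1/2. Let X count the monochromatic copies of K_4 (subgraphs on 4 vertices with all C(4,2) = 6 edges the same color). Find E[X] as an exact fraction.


Let X = Σ_S X_S over the C(35, 4) = 52360 subsets S of size 4, where X_S = 1 if the K_4 on S is monochromatic.
For a fixed S, the K_4 on S has C(4, 2) = 6 edges. P[all 6 edges red] = (1/2)^6, and likewise for blue, so P[monochromatic] = 2·(1/2)^6 = 2^{1 − 6} = 1/32.
Summing: E[X] = C(35, 4) · 2^{1 − 6} = 52360 · 1/32 = 6545/4.
Numerically: E[X] ≈ 1636.250.

E[X] = C(35,4)·2^(1−C(4,2)) = 6545/4 ≈ 1636.250.


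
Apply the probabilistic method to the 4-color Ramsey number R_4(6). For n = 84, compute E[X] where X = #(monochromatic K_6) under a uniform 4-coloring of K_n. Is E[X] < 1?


E[X] = C(84, 6) · 4^{1 − 15} = 406481544 · 4^{−14} = 406481544/268435456.
As a reduced fraction: E[X] = 50810193/33554432 ≈ 1.514262.
Is E[X] < 1? NO.
Since E[X] ≥ 1, the first-moment bound is inconclusive at n = 84; it does NOT by itself certify R_4(6) > 84.

E[X] = 50810193/33554432 ≈ 1.514262; E[X] ≥ 1; first-moment method inconclusive here.


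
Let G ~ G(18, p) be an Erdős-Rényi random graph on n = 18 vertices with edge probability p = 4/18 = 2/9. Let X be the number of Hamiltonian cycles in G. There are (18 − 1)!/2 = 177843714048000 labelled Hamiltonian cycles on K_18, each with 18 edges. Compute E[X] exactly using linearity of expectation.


K_18 has (18 − 1)!/2 = 177843714048000 labelled Hamiltonian cycles.
For each such Hamiltonian cycle H, let X_H = 1 if all 18 edges of H are present in G. Then P[X_H = 1] = p^{18} = (2/9)^{18} = 262144/150094635296999121.
By linearity of expectation: E[X] = Σ_H E[X_H] = 177843714048000 · p^{18} = 177843714048000 · 262144/150094635296999121 = 63951526166528000/205891132094649.
Numerically: E[X] ≈ 311.

E[X] = 177843714048000 · (2/9)^{18} = 63951526166528000/205891132094649 ≈ 311.


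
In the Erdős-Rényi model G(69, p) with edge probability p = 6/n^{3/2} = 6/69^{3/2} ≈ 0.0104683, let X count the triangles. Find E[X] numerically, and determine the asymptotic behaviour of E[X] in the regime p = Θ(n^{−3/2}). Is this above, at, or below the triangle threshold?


Number of potential triangles: C(69, 3) = 52394.
Each occurs with probability p³ ≈ (0.0104683)³ ≈ 1.14718337e-06.
By linearity: E[X] = C(69, 3)·p³ ≈ 52394 · 1.14718337e-06 ≈ 0.060106.
Since α = 3/2 > 1, p = c/n^{3/2} = o(1/n) is below the triangle threshold p ~ 1/n. Asymptotically E[X] ~ (c³/6)·n^{3(1−α)} = (6³/6)·n^{-1.5} → 0, so by Markov's inequality G has no triangles w.h.p.

E[X] ≈ 0.060106; in regime p = Θ(1/n^{3/2}) E[X] tends to 0 (below the triangle threshold p ~ 1/n).


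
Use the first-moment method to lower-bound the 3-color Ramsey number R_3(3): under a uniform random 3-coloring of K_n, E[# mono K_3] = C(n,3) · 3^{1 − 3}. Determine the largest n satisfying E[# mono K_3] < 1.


We need C(n, 3) · 3^{1 − 3} < 1, i.e. C(n, 3) < 3^{3 − 1} = 9.
Check values of n near the boundary:
  n = 3: C(3, 3) = 1; 1 < 9? YES
  n = 4: C(4, 3) = 4; 4 < 9? YES
  n = 5: C(5, 3) = 10; 10 < 9? NO
The largest n with C(n, 3) < 9 is n = 4 (where E[X] = 4/9 ≈ 0.444444). Hence R_3(3) > 4, i.e. R_3(3) ≥ 5.

Largest n = 4; hence R_3(3) > 4.


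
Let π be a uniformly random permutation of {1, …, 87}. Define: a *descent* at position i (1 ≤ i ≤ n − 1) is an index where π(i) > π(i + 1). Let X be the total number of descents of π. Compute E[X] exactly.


Write X = Σ X_I over i = 1, …, 86, with X_I the indicator of one descent.
There are 86 indicators.
For each fixed i, the pair (π(i), π(i+1)) is a uniformly random ordered pair of distinct values from {1, …, 87}; by symmetry P[π(i) > π(i+1)] = 1/2.
By linearity: E[X] = 86 · (1/2) = (87 − 1) · (1/2) = 43 ≈ 43.000.

E[X] = 43 = 43.000.


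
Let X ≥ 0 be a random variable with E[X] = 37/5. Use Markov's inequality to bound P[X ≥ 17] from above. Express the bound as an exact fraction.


μ = E[X] = 37/5, a = 17.
Markov: P[X ≥ 17] ≤ μ/a = (37/5)/17 = 37/85.
Numerically: ≈ 0.43529.
(Since a = 17 > μ = 7.40000, the bound 37/85 is < 1 and informative.)

P[X ≥ 17] ≤ 37/85 ≈ 0.43529.


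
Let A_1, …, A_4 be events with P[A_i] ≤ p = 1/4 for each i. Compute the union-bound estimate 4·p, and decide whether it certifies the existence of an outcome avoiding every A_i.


Union bound: P[∪_{i=1}^{4} A_i] ≤ Σ_i P[A_i] ≤ 4·p = 4·(1/4) = 1.
Numerically: 1 ≈ 1.0000000.
Is 1 < 1? NO.
Since the bound 1 is ≥ 1, the union bound is uninformative here; it does NOT by itself certify existence.

4·p = 1 ≈ 1.0000000; existence NOT certified by the union bound.


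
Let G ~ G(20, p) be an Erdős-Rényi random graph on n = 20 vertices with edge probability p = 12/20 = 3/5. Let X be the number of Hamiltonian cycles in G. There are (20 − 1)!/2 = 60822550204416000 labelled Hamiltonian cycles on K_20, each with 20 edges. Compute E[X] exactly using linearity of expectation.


K_20 has (20 − 1)!/2 = 60822550204416000 labelled Hamiltonian cycles.
For each such Hamiltonian cycle H, let X_H = 1 if all 20 edges of H are present in G. Then P[X_H = 1] = p^{20} = (3/5)^{20} = 3486784401/95367431640625.
By linearity: E[X] = Σ_H E[X_H] = 60822550204416000 · p^{20} = 60822550204416000 · 3486784401/95367431640625 = 1696600954254376560918528/762939453125.
Numerically: E[X] ≈ 2.22377e+12.

E[X] = 60822550204416000 · (3/5)^{20} = 1696600954254376560918528/762939453125 ≈ 2.22377e+12.


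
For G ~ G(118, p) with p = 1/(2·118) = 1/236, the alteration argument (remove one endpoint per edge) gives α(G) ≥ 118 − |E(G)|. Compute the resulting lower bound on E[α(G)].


E[|E(G)|] = C(118, 2)·p = 6903 · (1/236) = 117/4.
E[α(G)] ≥ n − E[|E(G)|] = 118 − 117/4 = 355/4.
Numerically: ≈ 88.75000.
(This is only a lower bound; the true E[α(G)] may be larger.)

E[α(G)] ≥ 355/4 ≈ 88.75000.


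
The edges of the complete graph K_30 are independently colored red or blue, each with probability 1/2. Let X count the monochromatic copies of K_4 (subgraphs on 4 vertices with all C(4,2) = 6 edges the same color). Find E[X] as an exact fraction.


Let X = Σ_S X_S over the C(30, 4) = 27405 subsets S of size 4, where X_S = 1 if the K_4 on S is monochromatic.
For a fixed S, the K_4 on S has C(4, 2) = 6 edges. P[all 6 edges red] = (1/2)^6, and likewise for blue, so P[monochromatic] = 2·(1/2)^6 = 2^{1 − 6} = 1/32.
By linearity of expectation: E[X] = C(30, 4) · 2^{1 − 6} = 27405 · 1/32 = 27405/32.
Numerically: E[X] ≈ 856.406250.

E[X] = C(30,4)·2^(1−C(4,2)) = 27405/32 ≈ 856.406250.


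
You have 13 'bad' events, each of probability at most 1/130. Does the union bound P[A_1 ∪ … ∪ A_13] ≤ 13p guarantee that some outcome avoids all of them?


Union bound: P[∪_{i=1}^{13} A_i] ≤ Σ_i P[A_i] ≤ 13·p = 13·(1/130) = 1/10.
Numerically: 1/10 ≈ 0.100.
Is 1/10 < 1? YES.
Since P[∪ A_i] ≤ 1/10 < 1, the complement has P[∩ A_i^c] ≥ 1 − 1/10 = 9/10 > 0, so some outcome avoids every A_i.

13·p = 1/10 ≈ 0.100; existence CERTIFIED by the union bound.


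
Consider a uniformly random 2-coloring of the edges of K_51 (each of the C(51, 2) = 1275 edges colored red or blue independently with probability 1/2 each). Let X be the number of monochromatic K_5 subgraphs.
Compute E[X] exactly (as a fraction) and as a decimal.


Let X = Σ_S X_S over the C(51, 5) = 2349060 subsets S of size 5, where X_S = 1 if the K_5 on S is monochromatic.
For a fixed S, the K_5 on S has C(5, 2) = 10 edges. P[all 10 edges red] = (1/2)^10, and likewise for blue, so P[monochromatic] = 2·(1/2)^10 = 2^{1 − 10} = 1/512.
Summing: E[X] = C(51, 5) · 2^{1 − 10} = 2349060 · 1/512 = 587265/128.
Numerically: E[X] ≈ 4588.007812.

E[X] = C(51,5)·2^(1−C(5,2)) = 587265/128 ≈ 4588.007812.


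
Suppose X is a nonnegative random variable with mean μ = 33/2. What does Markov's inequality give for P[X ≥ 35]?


μ = E[X] = 33/2, a = 35.
Markov: P[X ≥ 35] ≤ μ/a = (33/2)/35 = 33/70.
Numerically: ≈ 0.471429.
(Since a = 35 > μ = 16.500000, the bound 33/70 is < 1 and informative.)

P[X ≥ 35] ≤ 33/70 ≈ 0.471429.


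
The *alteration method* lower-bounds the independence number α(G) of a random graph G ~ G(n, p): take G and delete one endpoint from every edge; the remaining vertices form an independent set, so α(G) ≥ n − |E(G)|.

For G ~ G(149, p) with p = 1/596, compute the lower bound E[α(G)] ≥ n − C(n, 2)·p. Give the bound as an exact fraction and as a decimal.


E[|E(G)|] = C(149, 2)·p = 11026 · (1/596) = 37/2.
E[α(G)] ≥ n − E[|E(G)|] = 149 − 37/2 = 261/2.
Numerically: ≈ 130.5000.
(This is only a lower bound; the true E[α(G)] may be larger.)

E[α(G)] ≥ 261/2 ≈ 130.5000.


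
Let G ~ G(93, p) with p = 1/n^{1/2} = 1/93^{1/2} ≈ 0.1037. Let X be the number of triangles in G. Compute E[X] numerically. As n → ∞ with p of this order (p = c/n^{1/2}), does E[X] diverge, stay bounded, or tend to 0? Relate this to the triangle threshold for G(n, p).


Number of potential triangles: C(93, 3) = 129766.
Each occurs with probability p³ ≈ (0.1037)³ ≈ 1.1150018e-03.
By linearity: E[X] = C(93, 3)·p³ ≈ 129766 · 1.1150018e-03 ≈ 144.68933.
Since α = 1/2 < 1, p = c/n^{1/2} ≫ 1/n is above the triangle threshold p ~ 1/n. Asymptotically E[X] ~ (c³/6)·n^{3(1−α)} = (1³/6)·n^{1.5} → ∞; triangles are abundant w.h.p.

E[X] ≈ 144.68933; in regime p = Θ(1/n^{1/2}) E[X] diverges (above the triangle threshold p ~ 1/n).


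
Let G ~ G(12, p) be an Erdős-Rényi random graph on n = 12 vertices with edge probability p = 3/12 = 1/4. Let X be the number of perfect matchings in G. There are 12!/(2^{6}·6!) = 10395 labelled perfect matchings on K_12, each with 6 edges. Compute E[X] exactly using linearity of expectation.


K_12 has 12!/(2^{6}·6!) = 10395 labelled perfect matchings.
For each such perfect matching H, let X_H = 1 if all 6 edges of H are present in G. Then P[X_H = 1] = p^{6} = (1/4)^{6} = 1/4096.
Summing the indicators: E[X] = Σ_H E[X_H] = 10395 · p^{6} = 10395 · 1/4096 = 10395/4096.
Numerically: E[X] ≈ 2.53784.

E[X] = 10395 · (1/4)^{6} = 10395/4096 ≈ 2.53784.


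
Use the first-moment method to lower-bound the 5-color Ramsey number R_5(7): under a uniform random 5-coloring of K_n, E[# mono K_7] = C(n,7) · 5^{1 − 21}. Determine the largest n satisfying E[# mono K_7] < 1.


We need C(n, 7) · 5^{1 − 21} < 1, i.e. C(n, 7) < 5^{21 − 1} = 95367431640625.
Check values of n near the boundary:
  n = 332: C(332, 7) = 82772214646616; 82772214646616 < 95367431640625? YES
  n = 333: C(333, 7) = 84549532139028; 84549532139028 < 95367431640625? YES
  n = 334: C(334, 7) = 86359460961576; 86359460961576 < 95367431640625? YES
  n = 335: C(335, 7) = 88202498238195; 88202498238195 < 95367431640625? YES
  n = 336: C(336, 7) = 90079147136880; 90079147136880 < 95367431640625? YES
  n = 337: C(337, 7) = 91989916924632; 91989916924632 < 95367431640625? YES
  n = 338: C(338, 7) = 93935323022736; 93935323022736 < 95367431640625? YES
  n = 339: C(339, 7) = 95915887062372; 95915887062372 < 95367431640625? NO
The largest n with C(n, 7) < 95367431640625 is n = 338 (where E[X] = 93935323022736/95367431640625 ≈ 0.984983). Hence R_5(7) > 338, i.e. R_5(7) ≥ 339.

Largest n = 338; hence R_5(7) > 338.


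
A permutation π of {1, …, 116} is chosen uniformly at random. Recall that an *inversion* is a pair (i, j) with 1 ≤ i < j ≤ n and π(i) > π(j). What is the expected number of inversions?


Write X = Σ X_I over the C(116, 2) = 6670 pairs i < j, with X_I the indicator of one inversion.
There are 6670 indicators.
For each fixed pair i < j, the values π(i) and π(j) are two distinct elements of {1, …, 116} in uniformly random order; by symmetry P[π(i) > π(j)] = 1/2.
By linearity: E[X] = 6670 · (1/2) = C(116, 2) · (1/2) = 6670/2 = 3335 ≈ 3335.0000.

E[X] = 3335 = 3335.0000.


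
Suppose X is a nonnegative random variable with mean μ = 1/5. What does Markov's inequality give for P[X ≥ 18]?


μ = E[X] = 1/5, a = 18.
Markov: P[X ≥ 18] ≤ μ/a = (1/5)/18 = 1/90.
Numerically: ≈ 0.011.
(Since a = 18 > μ = 0.200, the bound 1/90 is < 1 and informative.)

P[X ≥ 18] ≤ 1/90 ≈ 0.011.


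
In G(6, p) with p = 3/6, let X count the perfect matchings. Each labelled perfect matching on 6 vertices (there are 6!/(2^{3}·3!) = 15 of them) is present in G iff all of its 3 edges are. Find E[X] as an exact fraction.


K_6 has 6!/(2^{3}·3!) = 15 labelled perfect matchings.
For each such perfect matching H, let X_H = 1 if all 3 edges of H are present in G. Then P[X_H = 1] = p^{3} = (1/2)^{3} = 1/8.
Summing the indicators: E[X] = Σ_H E[X_H] = 15 · p^{3} = 15 · 1/8 = 15/8.
Numerically: E[X] ≈ 1.875.

E[X] = 15 · (1/2)^{3} = 15/8 ≈ 1.875.


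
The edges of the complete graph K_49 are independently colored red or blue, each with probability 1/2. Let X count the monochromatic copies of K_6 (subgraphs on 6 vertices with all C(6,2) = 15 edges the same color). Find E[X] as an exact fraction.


Let X = Σ_S X_S over the C(49, 6) = 13983816 subsets S of size 6, where X_S = 1 if the K_6 on S is monochromatic.
For a fixed S, the K_6 on S has C(6, 2) = 15 edges. P[all 15 edges red] = (1/2)^15, and likewise for blue, so P[monochromatic] = 2·(1/2)^15 = 2^{1 − 15} = 1/16384.
Summing: E[X] = C(49, 6) · 2^{1 − 15} = 13983816 · 1/16384 = 1747977/2048.
Numerically: E[X] ≈ 853.5044.

E[X] = C(49,6)·2^(1−C(6,2)) = 1747977/2048 ≈ 853.5044.


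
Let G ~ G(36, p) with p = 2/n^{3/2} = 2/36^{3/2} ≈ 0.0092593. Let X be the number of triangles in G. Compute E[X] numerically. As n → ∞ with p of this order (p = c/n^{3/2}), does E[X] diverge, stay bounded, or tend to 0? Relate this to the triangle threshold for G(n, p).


Number of potential triangles: C(36, 3) = 7140.
Each occurs with probability p³ ≈ (0.0092593)³ ≈ 7.9383224e-07.
By linearity: E[X] = C(36, 3)·p³ ≈ 7140 · 7.9383224e-07 ≈ 0.00567.
Since α = 3/2 > 1, p = c/n^{3/2} = o(1/n) is below the triangle threshold p ~ 1/n. Asymptotically E[X] ~ (c³/6)·n^{3(1−α)} = (2³/6)·n^{-1.5} → 0, so by Markov's inequality G has no triangles w.h.p.

E[X] ≈ 0.00567; in regime p = Θ(1/n^{3/2}) E[X] tends to 0 (below the triangle threshold p ~ 1/n).


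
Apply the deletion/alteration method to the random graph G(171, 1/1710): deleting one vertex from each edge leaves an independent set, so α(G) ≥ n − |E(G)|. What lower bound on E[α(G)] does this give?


E[|E(G)|] = C(171, 2)·p = 14535 · (1/1710) = 17/2.
E[α(G)] ≥ n − E[|E(G)|] = 171 − 17/2 = 325/2.
Numerically: ≈ 162.500.
(This is only a lower bound; the true E[α(G)] may be larger.)

E[α(G)] ≥ 325/2 ≈ 162.500.


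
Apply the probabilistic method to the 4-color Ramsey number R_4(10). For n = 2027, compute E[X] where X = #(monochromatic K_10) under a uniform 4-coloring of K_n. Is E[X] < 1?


E[X] = C(2027, 10) · 4^{1 − 45} = 315586117401470604332341335 · 4^{−44} = 315586117401470604332341335/309485009821345068724781056.
As a reduced fraction: E[X] = 315586117401470604332341335/309485009821345068724781056 ≈ 1.0197137.
Is E[X] < 1? NO.
Since E[X] ≥ 1, the first-moment bound is inconclusive at n = 2027; it does NOT by itself certify R_4(10) > 2027.

E[X] = 315586117401470604332341335/309485009821345068724781056 ≈ 1.0197137; E[X] ≥ 1; first-moment method inconclusive here.


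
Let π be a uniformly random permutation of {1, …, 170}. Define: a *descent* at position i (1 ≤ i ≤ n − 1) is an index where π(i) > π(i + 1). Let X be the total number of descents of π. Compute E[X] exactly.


Write X = Σ X_I over i = 1, …, 169, with X_I the indicator of one descent.
There are 169 indicators.
For each fixed i, the pair (π(i), π(i+1)) is a uniformly random ordered pair of distinct values from {1, …, 170}; by symmetry P[π(i) > π(i+1)] = 1/2.
By linearity: E[X] = 169 · (1/2) = (170 − 1) · (1/2) = 169/2 ≈ 84.5000.

E[X] = 169/2 = 84.5000.


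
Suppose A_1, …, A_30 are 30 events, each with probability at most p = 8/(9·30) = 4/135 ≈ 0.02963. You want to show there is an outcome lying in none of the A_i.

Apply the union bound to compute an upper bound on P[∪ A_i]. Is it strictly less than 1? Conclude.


Union bound: P[∪_{i=1}^{30} A_i] ≤ Σ_i P[A_i] ≤ 30·p = 30·(4/135) = 8/9.
Numerically: 8/9 ≈ 0.88889.
Is 8/9 < 1? YES.
Since P[∪ A_i] ≤ 8/9 < 1, the complement has P[∩ A_i^c] ≥ 1 − 8/9 = 1/9 > 0, so some outcome avoids every A_i.

30·p = 8/9 ≈ 0.88889; existence CERTIFIED by the union bound.


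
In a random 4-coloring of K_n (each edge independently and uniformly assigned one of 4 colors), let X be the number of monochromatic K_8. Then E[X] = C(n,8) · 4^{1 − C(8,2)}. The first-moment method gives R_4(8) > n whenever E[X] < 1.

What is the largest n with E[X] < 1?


We need C(n, 8) · 4^{1 − 28} < 1, i.e. C(n, 8) < 4^{28 − 1} = 18014398509481984.
Check values of n near the boundary:
  n = 406: C(406, 8) = 17082453897995850; 17082453897995850 < 18014398509481984? YES
  n = 407: C(407, 8) = 17424959239309050; 17424959239309050 < 18014398509481984? YES
  n = 408: C(408, 8) = 17773458424095231; 17773458424095231 < 18014398509481984? YES
  n = 409: C(409, 8) = 18128041135797879; 18128041135797879 < 18014398509481984? NO
  n = 410: C(410, 8) = 18488798173326195; 18488798173326195 < 18014398509481984? NO
The largest n with C(n, 8) < 18014398509481984 is n = 408 (where E[X] = 17773458424095231/18014398509481984 ≈ 0.987). Hence R_4(8) > 408, i.e. R_4(8) ≥ 409.

Largest n = 408; hence R_4(8) > 408.


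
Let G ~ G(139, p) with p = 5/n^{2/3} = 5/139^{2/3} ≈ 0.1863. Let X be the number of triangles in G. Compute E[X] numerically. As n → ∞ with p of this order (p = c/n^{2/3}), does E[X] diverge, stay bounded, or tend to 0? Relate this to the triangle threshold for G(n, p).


Number of potential triangles: C(139, 3) = 437989.
Each occurs with probability p³ ≈ (0.1863)³ ≈ 6.469644e-03.
By linearity: E[X] = C(139, 3)·p³ ≈ 437989 · 6.469644e-03 ≈ 2833.6331.
Since α = 2/3 < 1, p = c/n^{2/3} ≫ 1/n is above the triangle threshold p ~ 1/n. Asymptotically E[X] ~ (c³/6)·n^{3(1−α)} = (5³/6)·n^{1} → ∞; triangles are abundant w.h.p.

E[X] ≈ 2833.6331; in regime p = Θ(1/n^{2/3}) E[X] diverges (above the triangle threshold p ~ 1/n).


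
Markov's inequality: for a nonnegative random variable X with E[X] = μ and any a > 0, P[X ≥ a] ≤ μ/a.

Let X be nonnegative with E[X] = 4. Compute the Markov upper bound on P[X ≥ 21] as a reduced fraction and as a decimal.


μ = E[X] = 4, a = 21.
Markov: P[X ≥ 21] ≤ μ/a = (4)/21 = 4/21.
Numerically: ≈ 0.1905.
(Since a = 21 > μ = 4.0000, the bound 4/21 is < 1 and informative.)

P[X ≥ 21] ≤ 4/21 ≈ 0.1905.


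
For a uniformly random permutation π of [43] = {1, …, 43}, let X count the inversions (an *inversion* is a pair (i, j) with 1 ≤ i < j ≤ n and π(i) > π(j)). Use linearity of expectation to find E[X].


Write X = Σ X_I over the C(43, 2) = 903 pairs i < j, with X_I the indicator of one inversion.
There are 903 indicators.
For each fixed pair i < j, the values π(i) and π(j) are two distinct elements of {1, …, 43} in uniformly random order; by symmetry P[π(i) > π(j)] = 1/2.
By linearity: E[X] = 903 · (1/2) = C(43, 2) · (1/2) = 903/2 = 903/2 ≈ 451.500000.

E[X] = 903/2 = 451.500000.


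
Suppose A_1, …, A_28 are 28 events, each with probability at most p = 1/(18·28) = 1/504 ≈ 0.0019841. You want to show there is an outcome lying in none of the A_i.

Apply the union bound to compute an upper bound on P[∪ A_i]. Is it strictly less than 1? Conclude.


Union bound: P[∪_{i=1}^{28} A_i] ≤ Σ_i P[A_i] ≤ 28·p = 28·(1/504) = 1/18.
Numerically: 1/18 ≈ 0.0555556.
Is 1/18 < 1? YES.
Since P[∪ A_i] ≤ 1/18 < 1, the complement has P[∩ A_i^c] ≥ 1 − 1/18 = 17/18 > 0, so some outcome avoids every A_i.

28·p = 1/18 ≈ 0.0555556; existence CERTIFIED by the union bound.


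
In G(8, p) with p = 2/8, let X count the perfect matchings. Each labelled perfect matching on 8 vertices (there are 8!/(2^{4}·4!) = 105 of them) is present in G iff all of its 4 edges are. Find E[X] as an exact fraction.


K_8 has 8!/(2^{4}·4!) = 105 labelled perfect matchings.
For each such perfect matching H, let X_H = 1 if all 4 edges of H are present in G. Then P[X_H = 1] = p^{4} = (1/4)^{4} = 1/256.
Summing the indicators: E[X] = Σ_H E[X_H] = 105 · p^{4} = 105 · 1/256 = 105/256.
Numerically: E[X] ≈ 0.41.

E[X] = 105 · (1/4)^{4} = 105/256 ≈ 0.41.


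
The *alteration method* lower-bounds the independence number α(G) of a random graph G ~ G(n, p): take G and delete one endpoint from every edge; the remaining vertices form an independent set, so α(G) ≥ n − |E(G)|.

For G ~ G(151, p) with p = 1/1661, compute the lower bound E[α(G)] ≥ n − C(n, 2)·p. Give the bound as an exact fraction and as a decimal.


E[|E(G)|] = C(151, 2)·p = 11325 · (1/1661) = 75/11.
E[α(G)] ≥ n − E[|E(G)|] = 151 − 75/11 = 1586/11.
Numerically: ≈ 144.182.
(This is only a lower bound; the true E[α(G)] may be larger.)

E[α(G)] ≥ 1586/11 ≈ 144.182.


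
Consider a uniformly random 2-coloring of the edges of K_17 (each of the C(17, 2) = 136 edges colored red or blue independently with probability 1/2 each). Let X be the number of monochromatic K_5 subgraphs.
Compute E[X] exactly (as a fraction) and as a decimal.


Let X = Σ_S X_S over the C(17, 5) = 6188 subsets S of size 5, where X_S = 1 if the K_5 on S is monochromatic.
For a fixed S, the K_5 on S has C(5, 2) = 10 edges. P[all 10 edges red] = (1/2)^10, and likewise for blue, so P[monochromatic] = 2·(1/2)^10 = 2^{1 − 10} = 1/512.
Summing: E[X] = C(17, 5) · 2^{1 − 10} = 6188 · 1/512 = 1547/128.
Numerically: E[X] ≈ 12.0859.

E[X] = C(17,5)·2^(1−C(5,2)) = 1547/128 ≈ 12.0859.


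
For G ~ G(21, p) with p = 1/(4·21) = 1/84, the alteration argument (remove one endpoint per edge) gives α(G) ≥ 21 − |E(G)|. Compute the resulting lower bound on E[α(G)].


E[|E(G)|] = C(21, 2)·p = 210 · (1/84) = 5/2.
E[α(G)] ≥ n − E[|E(G)|] = 21 − 5/2 = 37/2.
Numerically: ≈ 18.500000.
(This is only a lower bound; the true E[α(G)] may be larger.)

E[α(G)] ≥ 37/2 ≈ 18.500000.


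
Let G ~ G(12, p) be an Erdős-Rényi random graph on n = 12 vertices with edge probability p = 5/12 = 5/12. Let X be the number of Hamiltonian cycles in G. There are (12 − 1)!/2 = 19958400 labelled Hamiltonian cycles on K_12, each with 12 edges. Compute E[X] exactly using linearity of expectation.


K_12 has (12 − 1)!/2 = 19958400 labelled Hamiltonian cycles.
For each such Hamiltonian cycle H, let X_H = 1 if all 12 edges of H are present in G. Then P[X_H = 1] = p^{12} = (5/12)^{12} = 244140625/8916100448256.
By linearity of expectation: E[X] = Σ_H E[X_H] = 19958400 · p^{12} = 19958400 · 244140625/8916100448256 = 469970703125/859963392.
Numerically: E[X] ≈ 546.501.

E[X] = 19958400 · (5/12)^{12} = 469970703125/859963392 ≈ 546.501.


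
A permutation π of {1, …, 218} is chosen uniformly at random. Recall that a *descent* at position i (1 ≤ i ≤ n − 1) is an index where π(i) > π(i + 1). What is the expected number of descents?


Write X = Σ X_I over i = 1, …, 217, with X_I the indicator of one descent.
There are 217 indicators.
For each fixed i, the pair (π(i), π(i+1)) is a uniformly random ordered pair of distinct values from {1, …, 218}; by symmetry P[π(i) > π(i+1)] = 1/2.
By linearity: E[X] = 217 · (1/2) = (218 − 1) · (1/2) = 217/2 ≈ 108.5000.

E[X] = 217/2 = 108.5000.


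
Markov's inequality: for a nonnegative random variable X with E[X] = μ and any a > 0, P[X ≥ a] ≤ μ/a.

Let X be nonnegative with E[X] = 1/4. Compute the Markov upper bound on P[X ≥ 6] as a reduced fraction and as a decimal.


μ = E[X] = 1/4, a = 6.
Markov: P[X ≥ 6] ≤ μ/a = (1/4)/6 = 1/24.
Numerically: ≈ 0.04167.
(Since a = 6 > μ = 0.25000, the bound 1/24 is < 1 and informative.)

P[X ≥ 6] ≤ 1/24 ≈ 0.04167.
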